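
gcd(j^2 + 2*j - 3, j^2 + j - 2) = j - 1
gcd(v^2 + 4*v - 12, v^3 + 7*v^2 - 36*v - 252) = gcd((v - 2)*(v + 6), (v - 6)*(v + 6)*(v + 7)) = v + 6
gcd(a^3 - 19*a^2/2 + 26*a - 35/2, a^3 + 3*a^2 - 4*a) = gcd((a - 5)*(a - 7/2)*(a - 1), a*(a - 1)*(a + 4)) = a - 1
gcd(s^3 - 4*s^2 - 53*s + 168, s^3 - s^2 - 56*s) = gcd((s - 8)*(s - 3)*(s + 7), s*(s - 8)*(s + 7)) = s^2 - s - 56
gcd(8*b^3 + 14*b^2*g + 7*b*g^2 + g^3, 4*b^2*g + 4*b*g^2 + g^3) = 2*b + g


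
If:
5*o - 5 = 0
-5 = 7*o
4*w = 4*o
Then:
No Solution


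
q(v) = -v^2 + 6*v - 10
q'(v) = 6 - 2*v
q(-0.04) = -10.24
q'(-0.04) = 6.08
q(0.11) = -9.35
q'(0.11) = 5.78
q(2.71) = -1.08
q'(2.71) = 0.58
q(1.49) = -3.28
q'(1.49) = 3.02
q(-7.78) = -117.21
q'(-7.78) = 21.56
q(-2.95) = -36.40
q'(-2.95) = 11.90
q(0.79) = -5.88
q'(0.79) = 4.42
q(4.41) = -2.99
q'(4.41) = -2.82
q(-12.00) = -226.00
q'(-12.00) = 30.00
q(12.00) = -82.00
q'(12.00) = -18.00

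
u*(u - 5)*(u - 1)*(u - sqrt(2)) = u^4 - 6*u^3 - sqrt(2)*u^3 + 5*u^2 + 6*sqrt(2)*u^2 - 5*sqrt(2)*u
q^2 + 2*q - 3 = (q - 1)*(q + 3)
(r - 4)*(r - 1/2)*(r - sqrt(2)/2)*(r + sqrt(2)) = r^4 - 9*r^3/2 + sqrt(2)*r^3/2 - 9*sqrt(2)*r^2/4 + r^2 + sqrt(2)*r + 9*r/2 - 2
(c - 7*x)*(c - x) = c^2 - 8*c*x + 7*x^2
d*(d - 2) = d^2 - 2*d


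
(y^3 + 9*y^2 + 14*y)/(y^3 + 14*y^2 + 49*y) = (y + 2)/(y + 7)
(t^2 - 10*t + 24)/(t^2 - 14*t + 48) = (t - 4)/(t - 8)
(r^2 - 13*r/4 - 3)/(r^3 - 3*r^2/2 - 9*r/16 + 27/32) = 8*(r - 4)/(8*r^2 - 18*r + 9)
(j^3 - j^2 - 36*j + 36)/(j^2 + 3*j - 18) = (j^2 - 7*j + 6)/(j - 3)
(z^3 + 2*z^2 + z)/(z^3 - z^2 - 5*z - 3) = z/(z - 3)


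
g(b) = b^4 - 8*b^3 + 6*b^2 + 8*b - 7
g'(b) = 4*b^3 - 24*b^2 + 12*b + 8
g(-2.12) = 99.43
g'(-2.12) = -163.42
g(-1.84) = 59.89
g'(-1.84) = -120.25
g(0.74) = -0.74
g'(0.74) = 5.36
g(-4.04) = 852.52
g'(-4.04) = -695.96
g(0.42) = -3.14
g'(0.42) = 9.10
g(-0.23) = -8.42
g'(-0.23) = 3.92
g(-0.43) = -8.66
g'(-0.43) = -1.92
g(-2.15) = 104.41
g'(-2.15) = -168.49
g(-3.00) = 320.00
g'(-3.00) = -352.00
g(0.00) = -7.00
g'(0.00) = 8.00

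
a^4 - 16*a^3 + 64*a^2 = a^2*(a - 8)^2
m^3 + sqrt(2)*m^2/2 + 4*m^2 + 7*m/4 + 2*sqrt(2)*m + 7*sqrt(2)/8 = (m + 1/2)*(m + 7/2)*(m + sqrt(2)/2)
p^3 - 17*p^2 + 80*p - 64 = (p - 8)^2*(p - 1)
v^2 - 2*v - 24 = (v - 6)*(v + 4)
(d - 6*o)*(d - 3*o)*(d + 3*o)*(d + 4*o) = d^4 - 2*d^3*o - 33*d^2*o^2 + 18*d*o^3 + 216*o^4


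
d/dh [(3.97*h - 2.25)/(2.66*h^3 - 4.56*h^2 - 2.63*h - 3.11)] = (-21.1204*h^3 + 36.0582*h^2 - 20.52*h - 18.2642)/(7.0756*h^6 - 24.2592*h^5 + 6.802*h^4 + 7.4404*h^3 + 35.2801*h^2 + 16.3586*h + 9.6721)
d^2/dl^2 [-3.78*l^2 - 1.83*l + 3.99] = -7.56000000000000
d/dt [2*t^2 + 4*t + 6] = 4*t + 4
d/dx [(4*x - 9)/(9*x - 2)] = 73/(9*x - 2)^2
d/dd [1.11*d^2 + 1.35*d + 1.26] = 2.22*d + 1.35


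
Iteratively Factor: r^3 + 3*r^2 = (r)*(r^2 + 3*r) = r^2*(r + 3)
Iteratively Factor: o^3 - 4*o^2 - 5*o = (o)*(o^2 - 4*o - 5) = o*(o + 1)*(o - 5)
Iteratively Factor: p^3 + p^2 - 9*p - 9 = (p + 1)*(p^2 - 9) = (p + 1)*(p + 3)*(p - 3)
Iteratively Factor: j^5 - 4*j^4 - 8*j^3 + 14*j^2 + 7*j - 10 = (j - 1)*(j^4 - 3*j^3 - 11*j^2 + 3*j + 10) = (j - 1)*(j + 2)*(j^3 - 5*j^2 - j + 5) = (j - 5)*(j - 1)*(j + 2)*(j^2 - 1) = (j - 5)*(j - 1)^2*(j + 2)*(j + 1)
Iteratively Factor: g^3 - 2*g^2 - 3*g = (g + 1)*(g^2 - 3*g) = (g - 3)*(g + 1)*(g)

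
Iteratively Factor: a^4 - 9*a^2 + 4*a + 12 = (a + 3)*(a^3 - 3*a^2 + 4) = (a - 2)*(a + 3)*(a^2 - a - 2) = (a - 2)*(a + 1)*(a + 3)*(a - 2)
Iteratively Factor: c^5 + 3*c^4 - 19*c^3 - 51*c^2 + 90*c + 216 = (c + 3)*(c^4 - 19*c^2 + 6*c + 72) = (c - 3)*(c + 3)*(c^3 + 3*c^2 - 10*c - 24) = (c - 3)^2*(c + 3)*(c^2 + 6*c + 8) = (c - 3)^2*(c + 2)*(c + 3)*(c + 4)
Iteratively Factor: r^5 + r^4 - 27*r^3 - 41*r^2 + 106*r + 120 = (r - 2)*(r^4 + 3*r^3 - 21*r^2 - 83*r - 60) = (r - 5)*(r - 2)*(r^3 + 8*r^2 + 19*r + 12) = (r - 5)*(r - 2)*(r + 4)*(r^2 + 4*r + 3) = (r - 5)*(r - 2)*(r + 3)*(r + 4)*(r + 1)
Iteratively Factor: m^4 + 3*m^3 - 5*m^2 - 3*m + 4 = (m - 1)*(m^3 + 4*m^2 - m - 4) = (m - 1)*(m + 4)*(m^2 - 1) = (m - 1)^2*(m + 4)*(m + 1)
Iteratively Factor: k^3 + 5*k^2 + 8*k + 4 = (k + 2)*(k^2 + 3*k + 2) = (k + 2)^2*(k + 1)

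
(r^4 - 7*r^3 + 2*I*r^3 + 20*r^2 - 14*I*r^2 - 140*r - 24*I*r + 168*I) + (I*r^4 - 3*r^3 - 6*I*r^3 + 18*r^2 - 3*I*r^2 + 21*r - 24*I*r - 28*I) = r^4 + I*r^4 - 10*r^3 - 4*I*r^3 + 38*r^2 - 17*I*r^2 - 119*r - 48*I*r + 140*I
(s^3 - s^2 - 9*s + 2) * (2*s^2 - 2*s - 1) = 2*s^5 - 4*s^4 - 17*s^3 + 23*s^2 + 5*s - 2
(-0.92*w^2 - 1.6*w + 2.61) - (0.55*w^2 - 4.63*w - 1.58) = -1.47*w^2 + 3.03*w + 4.19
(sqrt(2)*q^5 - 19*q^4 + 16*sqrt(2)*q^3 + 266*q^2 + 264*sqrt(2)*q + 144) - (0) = sqrt(2)*q^5 - 19*q^4 + 16*sqrt(2)*q^3 + 266*q^2 + 264*sqrt(2)*q + 144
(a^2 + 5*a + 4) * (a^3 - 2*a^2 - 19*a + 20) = a^5 + 3*a^4 - 25*a^3 - 83*a^2 + 24*a + 80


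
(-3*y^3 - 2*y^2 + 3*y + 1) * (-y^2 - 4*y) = 3*y^5 + 14*y^4 + 5*y^3 - 13*y^2 - 4*y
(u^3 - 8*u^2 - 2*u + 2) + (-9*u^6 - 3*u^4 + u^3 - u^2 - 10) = -9*u^6 - 3*u^4 + 2*u^3 - 9*u^2 - 2*u - 8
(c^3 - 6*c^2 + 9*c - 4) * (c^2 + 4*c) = c^5 - 2*c^4 - 15*c^3 + 32*c^2 - 16*c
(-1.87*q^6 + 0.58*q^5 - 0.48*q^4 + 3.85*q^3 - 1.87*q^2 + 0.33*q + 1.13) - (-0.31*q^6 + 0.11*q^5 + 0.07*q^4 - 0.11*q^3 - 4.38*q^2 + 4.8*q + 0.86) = -1.56*q^6 + 0.47*q^5 - 0.55*q^4 + 3.96*q^3 + 2.51*q^2 - 4.47*q + 0.27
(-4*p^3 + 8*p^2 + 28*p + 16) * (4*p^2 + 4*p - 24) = -16*p^5 + 16*p^4 + 240*p^3 - 16*p^2 - 608*p - 384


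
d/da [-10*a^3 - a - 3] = -30*a^2 - 1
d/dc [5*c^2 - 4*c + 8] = 10*c - 4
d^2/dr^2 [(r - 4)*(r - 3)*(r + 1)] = 6*r - 12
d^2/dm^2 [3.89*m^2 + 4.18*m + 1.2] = 7.78000000000000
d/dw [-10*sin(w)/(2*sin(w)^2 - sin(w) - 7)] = 10*(8 - cos(2*w))*cos(w)/(sin(w) + cos(2*w) + 6)^2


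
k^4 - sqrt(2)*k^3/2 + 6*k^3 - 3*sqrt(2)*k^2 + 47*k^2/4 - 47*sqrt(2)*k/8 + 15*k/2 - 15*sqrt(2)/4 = (k + 3/2)*(k + 2)*(k + 5/2)*(k - sqrt(2)/2)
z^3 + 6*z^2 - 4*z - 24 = (z - 2)*(z + 2)*(z + 6)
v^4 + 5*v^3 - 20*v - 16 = (v - 2)*(v + 1)*(v + 2)*(v + 4)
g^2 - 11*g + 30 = (g - 6)*(g - 5)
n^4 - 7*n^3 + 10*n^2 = n^2*(n - 5)*(n - 2)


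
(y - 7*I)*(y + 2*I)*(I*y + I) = I*y^3 + 5*y^2 + I*y^2 + 5*y + 14*I*y + 14*I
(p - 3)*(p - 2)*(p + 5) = p^3 - 19*p + 30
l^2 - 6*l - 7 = (l - 7)*(l + 1)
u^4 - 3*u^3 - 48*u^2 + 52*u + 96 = (u - 8)*(u - 2)*(u + 1)*(u + 6)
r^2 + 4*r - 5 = (r - 1)*(r + 5)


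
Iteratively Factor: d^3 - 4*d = (d)*(d^2 - 4) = d*(d + 2)*(d - 2)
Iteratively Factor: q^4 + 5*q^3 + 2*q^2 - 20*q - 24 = (q + 2)*(q^3 + 3*q^2 - 4*q - 12) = (q + 2)*(q + 3)*(q^2 - 4) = (q + 2)^2*(q + 3)*(q - 2)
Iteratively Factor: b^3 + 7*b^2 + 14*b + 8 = (b + 2)*(b^2 + 5*b + 4) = (b + 2)*(b + 4)*(b + 1)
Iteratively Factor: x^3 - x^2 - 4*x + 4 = (x + 2)*(x^2 - 3*x + 2) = (x - 1)*(x + 2)*(x - 2)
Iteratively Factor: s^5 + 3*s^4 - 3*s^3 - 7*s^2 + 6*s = (s + 2)*(s^4 + s^3 - 5*s^2 + 3*s) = s*(s + 2)*(s^3 + s^2 - 5*s + 3) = s*(s - 1)*(s + 2)*(s^2 + 2*s - 3) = s*(s - 1)^2*(s + 2)*(s + 3)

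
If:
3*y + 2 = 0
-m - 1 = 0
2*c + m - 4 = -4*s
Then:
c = 5/2 - 2*s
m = -1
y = -2/3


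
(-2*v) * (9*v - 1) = -18*v^2 + 2*v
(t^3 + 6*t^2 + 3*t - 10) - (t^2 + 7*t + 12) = t^3 + 5*t^2 - 4*t - 22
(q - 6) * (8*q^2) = 8*q^3 - 48*q^2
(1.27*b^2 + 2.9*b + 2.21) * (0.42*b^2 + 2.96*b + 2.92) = 0.5334*b^4 + 4.9772*b^3 + 13.2206*b^2 + 15.0096*b + 6.4532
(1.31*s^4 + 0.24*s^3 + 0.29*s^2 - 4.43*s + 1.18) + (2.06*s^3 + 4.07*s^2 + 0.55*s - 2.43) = 1.31*s^4 + 2.3*s^3 + 4.36*s^2 - 3.88*s - 1.25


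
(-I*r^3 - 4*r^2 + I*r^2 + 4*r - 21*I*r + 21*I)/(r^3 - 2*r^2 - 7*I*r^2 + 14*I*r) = (-I*r^2 + r*(3 + I) - 3)/(r*(r - 2))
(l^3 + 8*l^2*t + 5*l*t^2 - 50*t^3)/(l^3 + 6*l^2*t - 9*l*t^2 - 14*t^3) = (l^2 + 10*l*t + 25*t^2)/(l^2 + 8*l*t + 7*t^2)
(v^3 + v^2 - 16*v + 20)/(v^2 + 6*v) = (v^3 + v^2 - 16*v + 20)/(v*(v + 6))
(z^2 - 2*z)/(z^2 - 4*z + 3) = z*(z - 2)/(z^2 - 4*z + 3)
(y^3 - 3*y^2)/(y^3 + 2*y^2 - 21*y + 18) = y^2/(y^2 + 5*y - 6)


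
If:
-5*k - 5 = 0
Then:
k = -1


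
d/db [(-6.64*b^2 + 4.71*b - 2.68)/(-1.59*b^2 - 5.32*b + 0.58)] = (42.8137*b^2 - 16.2248*b - 11.5258)/(2.5281*b^4 + 16.9176*b^3 + 26.458*b^2 - 6.1712*b + 0.3364)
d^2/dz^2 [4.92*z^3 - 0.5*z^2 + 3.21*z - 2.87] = 29.52*z - 1.0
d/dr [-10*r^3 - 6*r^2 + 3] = 6*r*(-5*r - 2)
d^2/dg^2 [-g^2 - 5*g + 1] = -2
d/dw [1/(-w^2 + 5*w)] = (2*w - 5)/(w^2*(w - 5)^2)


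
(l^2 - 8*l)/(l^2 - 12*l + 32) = l/(l - 4)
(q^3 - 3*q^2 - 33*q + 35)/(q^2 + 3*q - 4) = (q^2 - 2*q - 35)/(q + 4)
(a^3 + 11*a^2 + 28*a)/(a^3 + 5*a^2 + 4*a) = (a + 7)/(a + 1)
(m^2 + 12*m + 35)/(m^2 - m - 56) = (m + 5)/(m - 8)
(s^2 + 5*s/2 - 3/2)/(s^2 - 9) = (s - 1/2)/(s - 3)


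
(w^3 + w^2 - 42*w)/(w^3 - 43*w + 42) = w/(w - 1)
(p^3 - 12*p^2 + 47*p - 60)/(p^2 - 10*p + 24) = (p^2 - 8*p + 15)/(p - 6)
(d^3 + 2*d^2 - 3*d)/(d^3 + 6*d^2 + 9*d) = (d - 1)/(d + 3)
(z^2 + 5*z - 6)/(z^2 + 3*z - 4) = (z + 6)/(z + 4)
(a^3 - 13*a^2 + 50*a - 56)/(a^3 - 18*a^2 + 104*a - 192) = (a^2 - 9*a + 14)/(a^2 - 14*a + 48)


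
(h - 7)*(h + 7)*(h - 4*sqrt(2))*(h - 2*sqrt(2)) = h^4 - 6*sqrt(2)*h^3 - 33*h^2 + 294*sqrt(2)*h - 784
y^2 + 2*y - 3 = (y - 1)*(y + 3)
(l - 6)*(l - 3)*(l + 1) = l^3 - 8*l^2 + 9*l + 18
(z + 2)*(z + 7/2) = z^2 + 11*z/2 + 7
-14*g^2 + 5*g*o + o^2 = (-2*g + o)*(7*g + o)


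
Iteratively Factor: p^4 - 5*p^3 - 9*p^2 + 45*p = (p + 3)*(p^3 - 8*p^2 + 15*p) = (p - 5)*(p + 3)*(p^2 - 3*p) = p*(p - 5)*(p + 3)*(p - 3)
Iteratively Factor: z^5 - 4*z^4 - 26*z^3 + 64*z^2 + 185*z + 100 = (z + 1)*(z^4 - 5*z^3 - 21*z^2 + 85*z + 100) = (z + 1)^2*(z^3 - 6*z^2 - 15*z + 100) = (z - 5)*(z + 1)^2*(z^2 - z - 20) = (z - 5)*(z + 1)^2*(z + 4)*(z - 5)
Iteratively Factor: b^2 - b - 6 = (b - 3)*(b + 2)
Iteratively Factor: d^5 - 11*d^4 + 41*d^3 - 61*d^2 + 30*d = (d - 5)*(d^4 - 6*d^3 + 11*d^2 - 6*d) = (d - 5)*(d - 3)*(d^3 - 3*d^2 + 2*d) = d*(d - 5)*(d - 3)*(d^2 - 3*d + 2) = d*(d - 5)*(d - 3)*(d - 1)*(d - 2)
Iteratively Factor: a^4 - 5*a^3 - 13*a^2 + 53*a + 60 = (a - 5)*(a^3 - 13*a - 12) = (a - 5)*(a + 1)*(a^2 - a - 12) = (a - 5)*(a - 4)*(a + 1)*(a + 3)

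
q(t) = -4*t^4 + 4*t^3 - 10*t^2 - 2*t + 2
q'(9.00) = -10874.00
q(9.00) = -24154.00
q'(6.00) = -3146.00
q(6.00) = -4690.00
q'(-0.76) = 27.15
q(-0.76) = -5.35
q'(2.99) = -382.21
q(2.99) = -306.16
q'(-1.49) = 107.37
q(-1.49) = -50.17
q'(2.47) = -219.30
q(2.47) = -152.56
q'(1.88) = -103.50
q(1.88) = -60.49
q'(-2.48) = 365.45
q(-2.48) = -266.87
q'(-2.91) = 552.09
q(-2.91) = -462.26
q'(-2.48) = 365.45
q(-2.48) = -266.87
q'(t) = -16*t^3 + 12*t^2 - 20*t - 2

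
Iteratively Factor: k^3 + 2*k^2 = (k)*(k^2 + 2*k) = k*(k + 2)*(k)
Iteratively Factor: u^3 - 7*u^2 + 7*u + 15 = (u - 5)*(u^2 - 2*u - 3) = (u - 5)*(u + 1)*(u - 3)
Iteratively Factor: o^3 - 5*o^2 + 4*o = (o - 4)*(o^2 - o) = o*(o - 4)*(o - 1)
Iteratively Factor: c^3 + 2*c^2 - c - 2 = (c - 1)*(c^2 + 3*c + 2) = (c - 1)*(c + 2)*(c + 1)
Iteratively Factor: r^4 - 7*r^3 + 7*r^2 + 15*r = (r)*(r^3 - 7*r^2 + 7*r + 15) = r*(r + 1)*(r^2 - 8*r + 15) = r*(r - 3)*(r + 1)*(r - 5)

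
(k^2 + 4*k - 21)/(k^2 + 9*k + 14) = (k - 3)/(k + 2)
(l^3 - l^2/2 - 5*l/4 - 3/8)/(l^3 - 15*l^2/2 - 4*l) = (l^2 - l - 3/4)/(l*(l - 8))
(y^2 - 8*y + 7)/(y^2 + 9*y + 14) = (y^2 - 8*y + 7)/(y^2 + 9*y + 14)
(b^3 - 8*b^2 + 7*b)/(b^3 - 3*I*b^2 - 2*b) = (-b^2 + 8*b - 7)/(-b^2 + 3*I*b + 2)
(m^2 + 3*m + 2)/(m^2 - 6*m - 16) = (m + 1)/(m - 8)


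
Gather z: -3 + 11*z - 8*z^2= -8*z^2 + 11*z - 3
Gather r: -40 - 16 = -56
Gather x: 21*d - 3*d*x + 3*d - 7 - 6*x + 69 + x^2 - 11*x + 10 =24*d + x^2 + x*(-3*d - 17) + 72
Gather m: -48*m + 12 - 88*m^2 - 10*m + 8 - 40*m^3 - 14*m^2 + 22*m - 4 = -40*m^3 - 102*m^2 - 36*m + 16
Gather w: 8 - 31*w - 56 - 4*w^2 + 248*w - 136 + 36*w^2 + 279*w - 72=32*w^2 + 496*w - 256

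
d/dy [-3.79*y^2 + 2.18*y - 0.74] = 2.18 - 7.58*y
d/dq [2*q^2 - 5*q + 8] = 4*q - 5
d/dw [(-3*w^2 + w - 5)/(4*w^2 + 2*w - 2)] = (-5*w^2 + 26*w + 4)/(2*(4*w^4 + 4*w^3 - 3*w^2 - 2*w + 1))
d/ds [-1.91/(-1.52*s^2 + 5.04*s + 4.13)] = (9.6264 - 5.8064*s)/(-1.52*s^2 + 5.04*s + 4.13)^2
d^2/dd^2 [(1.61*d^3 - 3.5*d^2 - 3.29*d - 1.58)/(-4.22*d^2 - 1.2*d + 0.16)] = (-2.8421709430404e-14*d^5 - 5.6843418860808e-14*d^4 + 74.9203279999999*d^3 + 184.857552*d^2 + 61.087872*d + 8.126592)/(75.151448*d^6 + 64.11024*d^5 + 9.682368*d^4 - 3.13344*d^3 - 0.367104*d^2 + 0.09216*d - 0.004096)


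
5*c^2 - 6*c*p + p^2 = (-5*c + p)*(-c + p)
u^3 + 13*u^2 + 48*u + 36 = (u + 1)*(u + 6)^2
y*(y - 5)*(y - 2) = y^3 - 7*y^2 + 10*y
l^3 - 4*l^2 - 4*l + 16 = (l - 4)*(l - 2)*(l + 2)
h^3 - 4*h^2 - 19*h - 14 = (h - 7)*(h + 1)*(h + 2)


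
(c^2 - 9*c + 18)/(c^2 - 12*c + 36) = (c - 3)/(c - 6)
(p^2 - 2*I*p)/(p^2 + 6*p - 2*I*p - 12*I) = p/(p + 6)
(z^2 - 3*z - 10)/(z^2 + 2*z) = (z - 5)/z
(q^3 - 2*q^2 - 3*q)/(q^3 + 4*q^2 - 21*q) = (q + 1)/(q + 7)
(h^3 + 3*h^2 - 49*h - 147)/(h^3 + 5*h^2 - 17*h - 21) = (h^2 - 4*h - 21)/(h^2 - 2*h - 3)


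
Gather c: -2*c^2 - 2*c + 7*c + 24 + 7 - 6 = -2*c^2 + 5*c + 25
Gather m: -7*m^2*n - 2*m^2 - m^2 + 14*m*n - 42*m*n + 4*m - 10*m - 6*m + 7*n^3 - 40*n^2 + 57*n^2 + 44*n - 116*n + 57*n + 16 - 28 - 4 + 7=m^2*(-7*n - 3) + m*(-28*n - 12) + 7*n^3 + 17*n^2 - 15*n - 9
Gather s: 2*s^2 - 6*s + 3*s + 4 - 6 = 2*s^2 - 3*s - 2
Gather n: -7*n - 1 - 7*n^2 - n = -7*n^2 - 8*n - 1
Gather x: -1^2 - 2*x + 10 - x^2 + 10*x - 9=-x^2 + 8*x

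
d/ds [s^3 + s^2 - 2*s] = 3*s^2 + 2*s - 2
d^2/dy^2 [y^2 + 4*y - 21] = 2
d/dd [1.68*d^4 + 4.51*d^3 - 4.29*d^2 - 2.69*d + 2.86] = 6.72*d^3 + 13.53*d^2 - 8.58*d - 2.69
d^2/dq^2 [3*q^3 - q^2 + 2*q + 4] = 18*q - 2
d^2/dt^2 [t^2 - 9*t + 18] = 2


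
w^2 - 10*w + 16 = (w - 8)*(w - 2)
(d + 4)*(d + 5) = d^2 + 9*d + 20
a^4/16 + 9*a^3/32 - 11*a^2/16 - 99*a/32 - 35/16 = (a/4 + 1/4)*(a/4 + 1/2)*(a - 7/2)*(a + 5)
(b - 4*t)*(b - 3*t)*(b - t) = b^3 - 8*b^2*t + 19*b*t^2 - 12*t^3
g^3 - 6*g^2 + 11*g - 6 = (g - 3)*(g - 2)*(g - 1)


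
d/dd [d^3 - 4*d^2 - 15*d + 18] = 3*d^2 - 8*d - 15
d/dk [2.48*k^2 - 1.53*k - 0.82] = 4.96*k - 1.53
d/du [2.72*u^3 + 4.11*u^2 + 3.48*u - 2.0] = 8.16*u^2 + 8.22*u + 3.48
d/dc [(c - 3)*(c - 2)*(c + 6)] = 3*c^2 + 2*c - 24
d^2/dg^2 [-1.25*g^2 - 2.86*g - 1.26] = -2.50000000000000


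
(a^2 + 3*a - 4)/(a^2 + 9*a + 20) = (a - 1)/(a + 5)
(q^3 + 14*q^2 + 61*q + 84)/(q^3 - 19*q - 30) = (q^2 + 11*q + 28)/(q^2 - 3*q - 10)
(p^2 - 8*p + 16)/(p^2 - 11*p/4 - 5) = 4*(p - 4)/(4*p + 5)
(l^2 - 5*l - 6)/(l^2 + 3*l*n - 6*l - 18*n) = (l + 1)/(l + 3*n)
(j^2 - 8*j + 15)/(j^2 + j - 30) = (j - 3)/(j + 6)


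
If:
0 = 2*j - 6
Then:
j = 3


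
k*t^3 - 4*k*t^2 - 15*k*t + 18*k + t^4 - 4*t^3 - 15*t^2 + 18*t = (k + t)*(t - 6)*(t - 1)*(t + 3)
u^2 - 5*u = u*(u - 5)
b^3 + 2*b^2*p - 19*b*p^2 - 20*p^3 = (b - 4*p)*(b + p)*(b + 5*p)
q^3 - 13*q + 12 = (q - 3)*(q - 1)*(q + 4)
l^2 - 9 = (l - 3)*(l + 3)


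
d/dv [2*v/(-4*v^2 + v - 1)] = 2*(4*v^2 - 1)/(16*v^4 - 8*v^3 + 9*v^2 - 2*v + 1)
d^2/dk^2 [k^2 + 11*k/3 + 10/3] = 2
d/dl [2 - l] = -1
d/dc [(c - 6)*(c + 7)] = 2*c + 1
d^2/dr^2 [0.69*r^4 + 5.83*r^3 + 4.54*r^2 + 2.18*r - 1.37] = 8.28*r^2 + 34.98*r + 9.08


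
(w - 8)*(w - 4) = w^2 - 12*w + 32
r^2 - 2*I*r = r*(r - 2*I)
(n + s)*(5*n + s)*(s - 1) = 5*n^2*s - 5*n^2 + 6*n*s^2 - 6*n*s + s^3 - s^2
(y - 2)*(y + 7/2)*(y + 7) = y^3 + 17*y^2/2 + 7*y/2 - 49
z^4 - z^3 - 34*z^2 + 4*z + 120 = (z - 6)*(z - 2)*(z + 2)*(z + 5)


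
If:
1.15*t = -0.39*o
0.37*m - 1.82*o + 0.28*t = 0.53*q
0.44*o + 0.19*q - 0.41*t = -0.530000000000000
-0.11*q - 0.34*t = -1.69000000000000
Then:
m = -7.59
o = -4.43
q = 10.72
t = 1.50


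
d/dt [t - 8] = 1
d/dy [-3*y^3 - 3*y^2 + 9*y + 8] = -9*y^2 - 6*y + 9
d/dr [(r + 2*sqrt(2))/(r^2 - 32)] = (r^2 - 2*r*(r + 2*sqrt(2)) - 32)/(r^2 - 32)^2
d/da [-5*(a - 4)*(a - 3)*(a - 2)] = -15*a^2 + 90*a - 130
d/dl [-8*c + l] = 1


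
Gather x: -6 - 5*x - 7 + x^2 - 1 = x^2 - 5*x - 14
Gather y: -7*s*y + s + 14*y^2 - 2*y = s + 14*y^2 + y*(-7*s - 2)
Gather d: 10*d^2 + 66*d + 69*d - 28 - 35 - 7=10*d^2 + 135*d - 70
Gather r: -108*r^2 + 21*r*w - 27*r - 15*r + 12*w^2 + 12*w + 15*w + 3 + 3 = -108*r^2 + r*(21*w - 42) + 12*w^2 + 27*w + 6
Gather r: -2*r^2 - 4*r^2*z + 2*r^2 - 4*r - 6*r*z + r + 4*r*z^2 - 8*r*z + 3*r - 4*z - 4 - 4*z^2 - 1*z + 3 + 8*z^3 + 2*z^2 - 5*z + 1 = -4*r^2*z + r*(4*z^2 - 14*z) + 8*z^3 - 2*z^2 - 10*z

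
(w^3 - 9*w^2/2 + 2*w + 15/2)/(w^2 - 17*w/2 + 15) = (w^2 - 2*w - 3)/(w - 6)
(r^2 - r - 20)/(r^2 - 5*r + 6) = (r^2 - r - 20)/(r^2 - 5*r + 6)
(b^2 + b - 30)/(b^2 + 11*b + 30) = (b - 5)/(b + 5)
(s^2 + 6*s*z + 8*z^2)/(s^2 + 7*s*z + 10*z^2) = (s + 4*z)/(s + 5*z)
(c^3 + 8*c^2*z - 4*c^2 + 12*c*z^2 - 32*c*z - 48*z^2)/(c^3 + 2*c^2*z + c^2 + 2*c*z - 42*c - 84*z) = (c^2 + 6*c*z - 4*c - 24*z)/(c^2 + c - 42)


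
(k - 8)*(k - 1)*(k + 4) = k^3 - 5*k^2 - 28*k + 32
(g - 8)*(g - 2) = g^2 - 10*g + 16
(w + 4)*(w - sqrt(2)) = w^2 - sqrt(2)*w + 4*w - 4*sqrt(2)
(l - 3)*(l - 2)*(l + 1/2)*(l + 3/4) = l^4 - 15*l^3/4 + l^2/8 + 45*l/8 + 9/4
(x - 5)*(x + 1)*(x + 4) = x^3 - 21*x - 20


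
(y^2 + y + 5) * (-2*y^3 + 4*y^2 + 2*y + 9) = -2*y^5 + 2*y^4 - 4*y^3 + 31*y^2 + 19*y + 45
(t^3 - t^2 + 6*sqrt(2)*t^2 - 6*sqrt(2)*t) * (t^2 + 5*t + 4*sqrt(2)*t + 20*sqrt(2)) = t^5 + 4*t^4 + 10*sqrt(2)*t^4 + 43*t^3 + 40*sqrt(2)*t^3 - 50*sqrt(2)*t^2 + 192*t^2 - 240*t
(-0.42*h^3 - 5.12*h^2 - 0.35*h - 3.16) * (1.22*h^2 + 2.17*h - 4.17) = -0.5124*h^5 - 7.1578*h^4 - 9.786*h^3 + 16.7357*h^2 - 5.3977*h + 13.1772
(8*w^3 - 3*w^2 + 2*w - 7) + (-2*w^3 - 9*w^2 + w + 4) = 6*w^3 - 12*w^2 + 3*w - 3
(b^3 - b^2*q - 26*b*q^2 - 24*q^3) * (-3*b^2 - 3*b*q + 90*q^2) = -3*b^5 + 171*b^3*q^2 + 60*b^2*q^3 - 2268*b*q^4 - 2160*q^5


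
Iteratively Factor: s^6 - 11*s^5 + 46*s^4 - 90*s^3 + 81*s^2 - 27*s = (s - 3)*(s^5 - 8*s^4 + 22*s^3 - 24*s^2 + 9*s) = s*(s - 3)*(s^4 - 8*s^3 + 22*s^2 - 24*s + 9) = s*(s - 3)*(s - 1)*(s^3 - 7*s^2 + 15*s - 9) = s*(s - 3)^2*(s - 1)*(s^2 - 4*s + 3) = s*(s - 3)^3*(s - 1)*(s - 1)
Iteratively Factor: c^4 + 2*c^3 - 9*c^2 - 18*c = (c - 3)*(c^3 + 5*c^2 + 6*c) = (c - 3)*(c + 2)*(c^2 + 3*c) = (c - 3)*(c + 2)*(c + 3)*(c)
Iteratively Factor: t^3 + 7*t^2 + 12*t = (t + 3)*(t^2 + 4*t) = (t + 3)*(t + 4)*(t)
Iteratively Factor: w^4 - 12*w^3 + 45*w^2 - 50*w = (w)*(w^3 - 12*w^2 + 45*w - 50) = w*(w - 5)*(w^2 - 7*w + 10) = w*(w - 5)^2*(w - 2)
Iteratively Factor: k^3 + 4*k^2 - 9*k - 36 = (k + 3)*(k^2 + k - 12) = (k - 3)*(k + 3)*(k + 4)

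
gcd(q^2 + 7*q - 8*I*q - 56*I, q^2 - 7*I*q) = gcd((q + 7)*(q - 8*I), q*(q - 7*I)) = 1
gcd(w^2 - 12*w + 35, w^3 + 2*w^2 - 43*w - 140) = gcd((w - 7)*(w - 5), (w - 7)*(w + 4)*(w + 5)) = w - 7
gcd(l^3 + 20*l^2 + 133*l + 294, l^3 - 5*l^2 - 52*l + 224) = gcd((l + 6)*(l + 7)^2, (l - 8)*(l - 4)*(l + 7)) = l + 7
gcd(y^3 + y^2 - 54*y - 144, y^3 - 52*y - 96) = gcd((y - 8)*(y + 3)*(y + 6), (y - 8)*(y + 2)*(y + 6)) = y^2 - 2*y - 48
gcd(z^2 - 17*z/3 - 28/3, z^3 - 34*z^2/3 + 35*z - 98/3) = z - 7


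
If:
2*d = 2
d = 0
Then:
No Solution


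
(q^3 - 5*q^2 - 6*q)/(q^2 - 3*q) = (q^2 - 5*q - 6)/(q - 3)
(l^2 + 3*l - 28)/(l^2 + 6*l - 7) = (l - 4)/(l - 1)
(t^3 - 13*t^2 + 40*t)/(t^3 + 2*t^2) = (t^2 - 13*t + 40)/(t*(t + 2))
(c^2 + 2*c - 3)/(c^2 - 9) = (c - 1)/(c - 3)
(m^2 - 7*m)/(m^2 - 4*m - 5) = m*(7 - m)/(-m^2 + 4*m + 5)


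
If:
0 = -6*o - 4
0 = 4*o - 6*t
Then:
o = -2/3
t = -4/9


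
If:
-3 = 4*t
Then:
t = -3/4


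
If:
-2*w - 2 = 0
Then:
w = -1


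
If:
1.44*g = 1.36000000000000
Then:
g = 0.94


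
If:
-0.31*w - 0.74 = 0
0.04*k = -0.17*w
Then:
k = 10.15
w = -2.39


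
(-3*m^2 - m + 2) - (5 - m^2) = -2*m^2 - m - 3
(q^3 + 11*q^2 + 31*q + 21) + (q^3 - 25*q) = 2*q^3 + 11*q^2 + 6*q + 21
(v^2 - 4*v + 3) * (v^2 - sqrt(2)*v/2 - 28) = v^4 - 4*v^3 - sqrt(2)*v^3/2 - 25*v^2 + 2*sqrt(2)*v^2 - 3*sqrt(2)*v/2 + 112*v - 84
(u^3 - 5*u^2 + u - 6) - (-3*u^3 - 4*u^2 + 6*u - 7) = 4*u^3 - u^2 - 5*u + 1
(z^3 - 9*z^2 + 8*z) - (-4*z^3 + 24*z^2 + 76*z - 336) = 5*z^3 - 33*z^2 - 68*z + 336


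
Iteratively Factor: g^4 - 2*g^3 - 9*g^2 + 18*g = (g + 3)*(g^3 - 5*g^2 + 6*g) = (g - 2)*(g + 3)*(g^2 - 3*g) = (g - 3)*(g - 2)*(g + 3)*(g)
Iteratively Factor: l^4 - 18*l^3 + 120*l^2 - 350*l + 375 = (l - 3)*(l^3 - 15*l^2 + 75*l - 125) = (l - 5)*(l - 3)*(l^2 - 10*l + 25) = (l - 5)^2*(l - 3)*(l - 5)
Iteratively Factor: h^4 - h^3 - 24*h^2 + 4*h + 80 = (h - 2)*(h^3 + h^2 - 22*h - 40) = (h - 2)*(h + 2)*(h^2 - h - 20) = (h - 2)*(h + 2)*(h + 4)*(h - 5)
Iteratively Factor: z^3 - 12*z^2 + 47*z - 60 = (z - 4)*(z^2 - 8*z + 15) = (z - 5)*(z - 4)*(z - 3)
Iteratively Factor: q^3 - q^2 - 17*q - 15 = (q + 3)*(q^2 - 4*q - 5) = (q - 5)*(q + 3)*(q + 1)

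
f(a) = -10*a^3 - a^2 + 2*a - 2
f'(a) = -30*a^2 - 2*a + 2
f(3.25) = -349.34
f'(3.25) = -321.38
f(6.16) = -2365.07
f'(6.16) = -1148.69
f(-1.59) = 32.49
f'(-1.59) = -70.66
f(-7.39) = 3964.44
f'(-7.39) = -1621.58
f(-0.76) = 0.29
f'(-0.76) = -13.81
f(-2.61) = 163.76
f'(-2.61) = -197.14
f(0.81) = -6.35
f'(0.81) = -19.30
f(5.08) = -1328.61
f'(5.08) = -782.35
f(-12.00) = 17110.00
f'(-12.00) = -4294.00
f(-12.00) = 17110.00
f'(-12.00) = -4294.00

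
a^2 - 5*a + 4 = (a - 4)*(a - 1)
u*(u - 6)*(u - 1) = u^3 - 7*u^2 + 6*u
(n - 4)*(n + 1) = n^2 - 3*n - 4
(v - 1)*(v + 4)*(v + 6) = v^3 + 9*v^2 + 14*v - 24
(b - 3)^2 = b^2 - 6*b + 9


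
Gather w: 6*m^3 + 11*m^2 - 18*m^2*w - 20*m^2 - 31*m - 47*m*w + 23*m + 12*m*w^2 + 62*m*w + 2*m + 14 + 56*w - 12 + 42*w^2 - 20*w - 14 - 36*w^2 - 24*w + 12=6*m^3 - 9*m^2 - 6*m + w^2*(12*m + 6) + w*(-18*m^2 + 15*m + 12)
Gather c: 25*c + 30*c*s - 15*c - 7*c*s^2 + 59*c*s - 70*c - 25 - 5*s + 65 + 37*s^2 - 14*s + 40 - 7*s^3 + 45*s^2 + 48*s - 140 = c*(-7*s^2 + 89*s - 60) - 7*s^3 + 82*s^2 + 29*s - 60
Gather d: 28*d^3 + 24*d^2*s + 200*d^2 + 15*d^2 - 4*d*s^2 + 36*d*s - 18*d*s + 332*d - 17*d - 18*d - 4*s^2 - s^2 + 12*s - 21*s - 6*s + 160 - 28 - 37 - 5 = 28*d^3 + d^2*(24*s + 215) + d*(-4*s^2 + 18*s + 297) - 5*s^2 - 15*s + 90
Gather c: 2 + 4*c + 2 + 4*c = 8*c + 4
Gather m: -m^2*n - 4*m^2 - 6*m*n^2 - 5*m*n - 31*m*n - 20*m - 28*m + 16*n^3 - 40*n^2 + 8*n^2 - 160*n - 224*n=m^2*(-n - 4) + m*(-6*n^2 - 36*n - 48) + 16*n^3 - 32*n^2 - 384*n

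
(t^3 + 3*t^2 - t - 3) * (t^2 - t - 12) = t^5 + 2*t^4 - 16*t^3 - 38*t^2 + 15*t + 36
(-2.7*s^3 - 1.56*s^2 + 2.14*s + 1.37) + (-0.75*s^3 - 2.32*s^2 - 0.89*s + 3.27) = -3.45*s^3 - 3.88*s^2 + 1.25*s + 4.64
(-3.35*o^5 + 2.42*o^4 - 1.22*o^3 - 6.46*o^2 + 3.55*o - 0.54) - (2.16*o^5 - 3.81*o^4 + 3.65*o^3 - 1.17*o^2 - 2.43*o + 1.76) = -5.51*o^5 + 6.23*o^4 - 4.87*o^3 - 5.29*o^2 + 5.98*o - 2.3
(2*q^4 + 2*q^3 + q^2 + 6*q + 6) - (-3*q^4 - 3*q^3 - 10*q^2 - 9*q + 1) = 5*q^4 + 5*q^3 + 11*q^2 + 15*q + 5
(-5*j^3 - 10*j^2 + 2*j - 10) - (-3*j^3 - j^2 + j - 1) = -2*j^3 - 9*j^2 + j - 9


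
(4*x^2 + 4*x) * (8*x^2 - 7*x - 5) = 32*x^4 + 4*x^3 - 48*x^2 - 20*x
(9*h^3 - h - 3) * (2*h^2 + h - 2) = 18*h^5 + 9*h^4 - 20*h^3 - 7*h^2 - h + 6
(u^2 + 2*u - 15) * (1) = u^2 + 2*u - 15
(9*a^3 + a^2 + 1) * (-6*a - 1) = -54*a^4 - 15*a^3 - a^2 - 6*a - 1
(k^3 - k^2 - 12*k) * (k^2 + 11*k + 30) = k^5 + 10*k^4 + 7*k^3 - 162*k^2 - 360*k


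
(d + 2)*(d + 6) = d^2 + 8*d + 12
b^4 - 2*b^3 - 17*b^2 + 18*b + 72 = (b - 4)*(b - 3)*(b + 2)*(b + 3)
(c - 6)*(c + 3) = c^2 - 3*c - 18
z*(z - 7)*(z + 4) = z^3 - 3*z^2 - 28*z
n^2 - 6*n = n*(n - 6)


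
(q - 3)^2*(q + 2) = q^3 - 4*q^2 - 3*q + 18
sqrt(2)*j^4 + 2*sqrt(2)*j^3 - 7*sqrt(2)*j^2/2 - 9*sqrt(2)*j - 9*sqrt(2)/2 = (j + 1)*(j - 3*sqrt(2)/2)*(j + 3*sqrt(2)/2)*(sqrt(2)*j + sqrt(2))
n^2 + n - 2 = (n - 1)*(n + 2)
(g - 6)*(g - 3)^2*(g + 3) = g^4 - 9*g^3 + 9*g^2 + 81*g - 162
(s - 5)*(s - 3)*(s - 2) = s^3 - 10*s^2 + 31*s - 30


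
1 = 1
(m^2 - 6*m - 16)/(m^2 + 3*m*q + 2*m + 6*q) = (m - 8)/(m + 3*q)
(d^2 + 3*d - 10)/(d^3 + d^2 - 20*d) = (d - 2)/(d*(d - 4))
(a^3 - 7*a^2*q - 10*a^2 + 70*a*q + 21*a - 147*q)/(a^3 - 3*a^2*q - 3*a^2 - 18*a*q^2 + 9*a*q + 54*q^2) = (-a^2 + 7*a*q + 7*a - 49*q)/(-a^2 + 3*a*q + 18*q^2)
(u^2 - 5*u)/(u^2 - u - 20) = u/(u + 4)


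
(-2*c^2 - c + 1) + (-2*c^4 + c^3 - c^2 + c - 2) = -2*c^4 + c^3 - 3*c^2 - 1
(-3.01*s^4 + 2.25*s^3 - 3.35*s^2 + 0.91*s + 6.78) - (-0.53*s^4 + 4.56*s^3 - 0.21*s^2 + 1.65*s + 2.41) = -2.48*s^4 - 2.31*s^3 - 3.14*s^2 - 0.74*s + 4.37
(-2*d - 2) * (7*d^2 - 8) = -14*d^3 - 14*d^2 + 16*d + 16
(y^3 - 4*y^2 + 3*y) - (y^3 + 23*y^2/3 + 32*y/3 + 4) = -35*y^2/3 - 23*y/3 - 4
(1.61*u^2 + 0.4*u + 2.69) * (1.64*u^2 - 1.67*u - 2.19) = 2.6404*u^4 - 2.0327*u^3 + 0.2177*u^2 - 5.3683*u - 5.8911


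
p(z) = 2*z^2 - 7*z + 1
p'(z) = 4*z - 7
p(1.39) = -4.87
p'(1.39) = -1.44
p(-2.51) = 31.17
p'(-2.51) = -17.04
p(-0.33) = 3.53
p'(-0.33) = -8.32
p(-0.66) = 6.49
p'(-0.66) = -9.64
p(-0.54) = 5.36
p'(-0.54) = -9.16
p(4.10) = 5.92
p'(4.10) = 9.40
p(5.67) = 25.61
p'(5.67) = 15.68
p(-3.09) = 41.73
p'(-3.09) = -19.36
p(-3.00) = 40.00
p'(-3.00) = -19.00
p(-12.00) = 373.00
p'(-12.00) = -55.00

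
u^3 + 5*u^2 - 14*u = u*(u - 2)*(u + 7)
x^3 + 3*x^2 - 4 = (x - 1)*(x + 2)^2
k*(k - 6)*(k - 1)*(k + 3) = k^4 - 4*k^3 - 15*k^2 + 18*k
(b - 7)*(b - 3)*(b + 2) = b^3 - 8*b^2 + b + 42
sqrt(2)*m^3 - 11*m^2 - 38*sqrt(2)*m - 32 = (m - 8*sqrt(2))*(m + 2*sqrt(2))*(sqrt(2)*m + 1)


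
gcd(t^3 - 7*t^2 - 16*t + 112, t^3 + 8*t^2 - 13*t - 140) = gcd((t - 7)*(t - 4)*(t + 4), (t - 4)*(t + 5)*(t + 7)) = t - 4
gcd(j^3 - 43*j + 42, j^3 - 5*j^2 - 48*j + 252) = j^2 + j - 42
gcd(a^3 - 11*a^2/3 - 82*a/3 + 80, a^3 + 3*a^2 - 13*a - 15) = a + 5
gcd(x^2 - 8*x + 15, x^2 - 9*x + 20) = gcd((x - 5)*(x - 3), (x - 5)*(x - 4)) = x - 5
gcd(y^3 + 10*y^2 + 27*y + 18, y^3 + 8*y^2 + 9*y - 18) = y^2 + 9*y + 18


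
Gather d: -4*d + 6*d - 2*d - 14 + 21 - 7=0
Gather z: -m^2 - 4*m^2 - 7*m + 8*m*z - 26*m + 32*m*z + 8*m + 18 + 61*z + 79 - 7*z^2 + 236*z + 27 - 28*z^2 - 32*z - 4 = -5*m^2 - 25*m - 35*z^2 + z*(40*m + 265) + 120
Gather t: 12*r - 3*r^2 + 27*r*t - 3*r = -3*r^2 + 27*r*t + 9*r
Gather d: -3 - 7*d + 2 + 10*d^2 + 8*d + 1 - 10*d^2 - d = 0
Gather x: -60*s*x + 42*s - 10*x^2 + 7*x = 42*s - 10*x^2 + x*(7 - 60*s)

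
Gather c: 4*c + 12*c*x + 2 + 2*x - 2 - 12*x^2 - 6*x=c*(12*x + 4) - 12*x^2 - 4*x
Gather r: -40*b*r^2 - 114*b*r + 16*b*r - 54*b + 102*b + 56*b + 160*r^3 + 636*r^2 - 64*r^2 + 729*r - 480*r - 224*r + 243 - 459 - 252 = 104*b + 160*r^3 + r^2*(572 - 40*b) + r*(25 - 98*b) - 468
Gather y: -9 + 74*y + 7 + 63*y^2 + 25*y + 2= 63*y^2 + 99*y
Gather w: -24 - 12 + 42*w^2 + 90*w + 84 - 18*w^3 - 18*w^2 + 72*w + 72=-18*w^3 + 24*w^2 + 162*w + 120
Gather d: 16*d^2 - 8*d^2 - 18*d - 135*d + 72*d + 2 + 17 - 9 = 8*d^2 - 81*d + 10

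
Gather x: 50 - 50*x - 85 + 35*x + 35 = -15*x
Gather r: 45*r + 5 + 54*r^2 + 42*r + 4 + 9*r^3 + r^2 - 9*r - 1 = 9*r^3 + 55*r^2 + 78*r + 8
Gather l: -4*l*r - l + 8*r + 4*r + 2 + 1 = l*(-4*r - 1) + 12*r + 3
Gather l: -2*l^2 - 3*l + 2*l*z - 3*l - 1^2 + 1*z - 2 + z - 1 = -2*l^2 + l*(2*z - 6) + 2*z - 4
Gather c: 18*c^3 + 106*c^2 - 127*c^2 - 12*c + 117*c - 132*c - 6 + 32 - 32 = 18*c^3 - 21*c^2 - 27*c - 6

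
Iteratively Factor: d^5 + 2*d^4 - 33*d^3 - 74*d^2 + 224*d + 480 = (d - 3)*(d^4 + 5*d^3 - 18*d^2 - 128*d - 160) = (d - 3)*(d + 4)*(d^3 + d^2 - 22*d - 40) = (d - 3)*(d + 4)^2*(d^2 - 3*d - 10) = (d - 5)*(d - 3)*(d + 4)^2*(d + 2)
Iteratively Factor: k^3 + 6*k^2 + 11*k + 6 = (k + 1)*(k^2 + 5*k + 6) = (k + 1)*(k + 2)*(k + 3)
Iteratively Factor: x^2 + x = (x + 1)*(x)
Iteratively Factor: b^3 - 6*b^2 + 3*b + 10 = (b + 1)*(b^2 - 7*b + 10) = (b - 2)*(b + 1)*(b - 5)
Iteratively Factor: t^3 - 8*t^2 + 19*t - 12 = (t - 1)*(t^2 - 7*t + 12) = (t - 3)*(t - 1)*(t - 4)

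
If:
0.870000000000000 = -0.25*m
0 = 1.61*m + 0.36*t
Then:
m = -3.48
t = 15.56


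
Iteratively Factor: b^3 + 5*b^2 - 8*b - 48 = (b + 4)*(b^2 + b - 12) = (b - 3)*(b + 4)*(b + 4)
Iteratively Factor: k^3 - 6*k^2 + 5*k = (k - 1)*(k^2 - 5*k) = (k - 5)*(k - 1)*(k)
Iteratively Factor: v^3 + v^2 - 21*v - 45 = (v + 3)*(v^2 - 2*v - 15) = (v - 5)*(v + 3)*(v + 3)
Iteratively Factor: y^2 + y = (y)*(y + 1)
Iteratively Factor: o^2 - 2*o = (o - 2)*(o)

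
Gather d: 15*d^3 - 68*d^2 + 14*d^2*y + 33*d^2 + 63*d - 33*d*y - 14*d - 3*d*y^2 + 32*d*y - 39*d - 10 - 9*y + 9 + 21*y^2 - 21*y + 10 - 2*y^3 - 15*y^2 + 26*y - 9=15*d^3 + d^2*(14*y - 35) + d*(-3*y^2 - y + 10) - 2*y^3 + 6*y^2 - 4*y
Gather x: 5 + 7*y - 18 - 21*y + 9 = -14*y - 4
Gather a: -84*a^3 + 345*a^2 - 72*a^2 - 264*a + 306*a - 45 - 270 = -84*a^3 + 273*a^2 + 42*a - 315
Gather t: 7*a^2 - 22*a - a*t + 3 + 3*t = 7*a^2 - 22*a + t*(3 - a) + 3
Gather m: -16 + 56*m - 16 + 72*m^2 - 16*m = 72*m^2 + 40*m - 32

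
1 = 1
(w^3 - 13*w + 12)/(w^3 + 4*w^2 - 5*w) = (w^2 + w - 12)/(w*(w + 5))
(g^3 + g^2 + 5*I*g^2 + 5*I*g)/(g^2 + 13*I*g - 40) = g*(g + 1)/(g + 8*I)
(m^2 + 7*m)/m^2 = (m + 7)/m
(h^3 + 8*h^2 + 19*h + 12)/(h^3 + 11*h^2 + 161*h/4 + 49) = 4*(h^2 + 4*h + 3)/(4*h^2 + 28*h + 49)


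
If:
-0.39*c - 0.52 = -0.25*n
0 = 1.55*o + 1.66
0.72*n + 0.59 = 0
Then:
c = -1.86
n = -0.82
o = -1.07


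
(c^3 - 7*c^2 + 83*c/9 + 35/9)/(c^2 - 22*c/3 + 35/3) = c + 1/3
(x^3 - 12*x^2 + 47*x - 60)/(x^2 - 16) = (x^2 - 8*x + 15)/(x + 4)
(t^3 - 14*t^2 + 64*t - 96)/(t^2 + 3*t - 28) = (t^2 - 10*t + 24)/(t + 7)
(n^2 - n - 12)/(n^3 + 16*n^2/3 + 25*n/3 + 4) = 3*(n - 4)/(3*n^2 + 7*n + 4)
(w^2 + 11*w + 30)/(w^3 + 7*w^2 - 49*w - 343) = (w^2 + 11*w + 30)/(w^3 + 7*w^2 - 49*w - 343)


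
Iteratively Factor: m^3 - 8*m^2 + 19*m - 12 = (m - 1)*(m^2 - 7*m + 12) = (m - 3)*(m - 1)*(m - 4)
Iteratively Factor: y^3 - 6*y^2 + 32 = (y - 4)*(y^2 - 2*y - 8) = (y - 4)*(y + 2)*(y - 4)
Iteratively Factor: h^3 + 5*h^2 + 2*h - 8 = (h + 2)*(h^2 + 3*h - 4) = (h - 1)*(h + 2)*(h + 4)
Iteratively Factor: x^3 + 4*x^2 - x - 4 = (x + 1)*(x^2 + 3*x - 4) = (x - 1)*(x + 1)*(x + 4)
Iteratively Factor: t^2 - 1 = (t - 1)*(t + 1)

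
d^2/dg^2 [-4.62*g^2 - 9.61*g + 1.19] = -9.24000000000000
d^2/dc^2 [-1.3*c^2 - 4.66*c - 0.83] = -2.60000000000000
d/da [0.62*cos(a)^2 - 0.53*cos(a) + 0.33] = (0.53 - 1.24*cos(a))*sin(a)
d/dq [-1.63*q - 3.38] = -1.63000000000000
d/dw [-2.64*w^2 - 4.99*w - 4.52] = -5.28*w - 4.99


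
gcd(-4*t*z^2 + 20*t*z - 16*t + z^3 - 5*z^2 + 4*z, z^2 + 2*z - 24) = z - 4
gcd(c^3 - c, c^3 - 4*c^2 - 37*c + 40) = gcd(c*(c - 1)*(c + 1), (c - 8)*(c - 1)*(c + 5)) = c - 1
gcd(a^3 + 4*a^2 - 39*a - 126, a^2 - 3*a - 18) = a^2 - 3*a - 18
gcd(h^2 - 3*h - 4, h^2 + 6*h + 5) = h + 1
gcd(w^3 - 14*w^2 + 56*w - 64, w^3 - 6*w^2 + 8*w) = w^2 - 6*w + 8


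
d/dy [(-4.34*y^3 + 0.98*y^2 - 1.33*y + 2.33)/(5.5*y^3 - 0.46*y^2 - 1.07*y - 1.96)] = (-3.3936*y^4 + 23.9176*y^3 - 14.5862*y^2 - 1.698*y + 5.0999)/(30.25*y^6 - 5.06*y^5 - 11.5584*y^4 - 20.5756*y^3 + 2.9481*y^2 + 4.1944*y + 3.8416)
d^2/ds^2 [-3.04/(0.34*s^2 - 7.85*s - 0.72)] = (-0.702848*s^2 + 16.22752*s + 3.04*(0.68*s - 7.85)*(1.36*s - 15.7) + 1.488384)/(-0.34*s^2 + 7.85*s + 0.72)^3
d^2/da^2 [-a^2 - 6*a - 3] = -2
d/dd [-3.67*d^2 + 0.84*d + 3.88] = 0.84 - 7.34*d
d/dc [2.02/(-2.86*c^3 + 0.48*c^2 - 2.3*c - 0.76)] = (17.3316*c^2 - 1.9392*c + 4.646)/(2.86*c^3 - 0.48*c^2 + 2.3*c + 0.76)^2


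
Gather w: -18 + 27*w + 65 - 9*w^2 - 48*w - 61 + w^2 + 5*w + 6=-8*w^2 - 16*w - 8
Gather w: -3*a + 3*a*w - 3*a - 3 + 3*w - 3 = -6*a + w*(3*a + 3) - 6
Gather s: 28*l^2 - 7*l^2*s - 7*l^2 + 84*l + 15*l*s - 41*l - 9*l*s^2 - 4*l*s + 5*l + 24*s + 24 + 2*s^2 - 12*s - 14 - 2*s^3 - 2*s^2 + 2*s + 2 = 21*l^2 - 9*l*s^2 + 48*l - 2*s^3 + s*(-7*l^2 + 11*l + 14) + 12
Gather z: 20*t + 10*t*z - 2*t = 10*t*z + 18*t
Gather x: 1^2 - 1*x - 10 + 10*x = 9*x - 9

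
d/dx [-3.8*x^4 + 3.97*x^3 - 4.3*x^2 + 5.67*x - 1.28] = -15.2*x^3 + 11.91*x^2 - 8.6*x + 5.67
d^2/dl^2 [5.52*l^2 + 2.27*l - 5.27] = 11.0400000000000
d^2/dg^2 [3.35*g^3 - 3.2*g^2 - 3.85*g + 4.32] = 20.1*g - 6.4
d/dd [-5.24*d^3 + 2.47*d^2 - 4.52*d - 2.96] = -15.72*d^2 + 4.94*d - 4.52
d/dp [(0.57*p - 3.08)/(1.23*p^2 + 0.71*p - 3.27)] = (-0.7011*p^2 + 7.5768*p + 0.3229)/(1.5129*p^4 + 1.7466*p^3 - 7.5401*p^2 - 4.6434*p + 10.6929)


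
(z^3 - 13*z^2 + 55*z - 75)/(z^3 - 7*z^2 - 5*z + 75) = (z - 3)/(z + 3)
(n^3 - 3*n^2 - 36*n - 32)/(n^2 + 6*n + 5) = (n^2 - 4*n - 32)/(n + 5)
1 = 1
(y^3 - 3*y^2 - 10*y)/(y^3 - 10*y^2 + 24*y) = (y^2 - 3*y - 10)/(y^2 - 10*y + 24)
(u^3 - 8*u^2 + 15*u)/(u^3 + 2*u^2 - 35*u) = (u - 3)/(u + 7)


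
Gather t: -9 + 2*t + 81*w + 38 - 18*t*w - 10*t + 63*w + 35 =t*(-18*w - 8) + 144*w + 64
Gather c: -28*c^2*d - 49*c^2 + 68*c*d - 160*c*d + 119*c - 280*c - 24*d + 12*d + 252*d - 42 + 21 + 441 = c^2*(-28*d - 49) + c*(-92*d - 161) + 240*d + 420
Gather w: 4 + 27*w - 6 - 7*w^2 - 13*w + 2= -7*w^2 + 14*w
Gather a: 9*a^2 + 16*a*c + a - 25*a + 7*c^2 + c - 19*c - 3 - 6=9*a^2 + a*(16*c - 24) + 7*c^2 - 18*c - 9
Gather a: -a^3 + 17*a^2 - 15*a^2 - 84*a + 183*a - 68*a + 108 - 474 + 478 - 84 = -a^3 + 2*a^2 + 31*a + 28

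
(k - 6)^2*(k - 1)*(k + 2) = k^4 - 11*k^3 + 22*k^2 + 60*k - 72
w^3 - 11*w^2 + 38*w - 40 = (w - 5)*(w - 4)*(w - 2)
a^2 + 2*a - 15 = (a - 3)*(a + 5)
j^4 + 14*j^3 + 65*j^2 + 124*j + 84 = (j + 2)^2*(j + 3)*(j + 7)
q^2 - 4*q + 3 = (q - 3)*(q - 1)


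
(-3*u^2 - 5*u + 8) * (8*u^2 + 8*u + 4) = -24*u^4 - 64*u^3 + 12*u^2 + 44*u + 32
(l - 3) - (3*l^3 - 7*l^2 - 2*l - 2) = -3*l^3 + 7*l^2 + 3*l - 1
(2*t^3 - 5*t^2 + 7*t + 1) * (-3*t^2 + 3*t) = -6*t^5 + 21*t^4 - 36*t^3 + 18*t^2 + 3*t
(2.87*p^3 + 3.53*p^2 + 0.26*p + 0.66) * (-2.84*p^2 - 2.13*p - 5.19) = -8.1508*p^5 - 16.1383*p^4 - 23.1526*p^3 - 20.7489*p^2 - 2.7552*p - 3.4254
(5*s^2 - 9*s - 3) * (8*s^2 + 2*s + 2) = 40*s^4 - 62*s^3 - 32*s^2 - 24*s - 6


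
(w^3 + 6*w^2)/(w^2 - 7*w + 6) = w^2*(w + 6)/(w^2 - 7*w + 6)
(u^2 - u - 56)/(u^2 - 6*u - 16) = (u + 7)/(u + 2)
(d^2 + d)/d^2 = (d + 1)/d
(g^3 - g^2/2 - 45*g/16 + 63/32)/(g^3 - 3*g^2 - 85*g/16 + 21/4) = (g - 3/2)/(g - 4)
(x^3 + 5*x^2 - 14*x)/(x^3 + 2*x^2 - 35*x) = (x - 2)/(x - 5)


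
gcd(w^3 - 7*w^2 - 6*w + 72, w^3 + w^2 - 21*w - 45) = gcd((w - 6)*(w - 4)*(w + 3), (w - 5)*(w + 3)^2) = w + 3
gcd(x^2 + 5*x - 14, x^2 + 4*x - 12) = x - 2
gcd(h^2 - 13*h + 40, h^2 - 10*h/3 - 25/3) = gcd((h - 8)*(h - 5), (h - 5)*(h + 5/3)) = h - 5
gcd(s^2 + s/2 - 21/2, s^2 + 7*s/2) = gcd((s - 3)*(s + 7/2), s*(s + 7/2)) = s + 7/2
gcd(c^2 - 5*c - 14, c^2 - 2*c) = 1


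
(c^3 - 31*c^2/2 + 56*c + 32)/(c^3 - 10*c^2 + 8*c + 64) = (c^2 - 15*c/2 - 4)/(c^2 - 2*c - 8)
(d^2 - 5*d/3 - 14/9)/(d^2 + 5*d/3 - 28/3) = (d + 2/3)/(d + 4)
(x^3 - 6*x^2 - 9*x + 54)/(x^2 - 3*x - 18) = x - 3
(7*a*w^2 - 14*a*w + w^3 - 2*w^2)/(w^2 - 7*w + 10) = w*(7*a + w)/(w - 5)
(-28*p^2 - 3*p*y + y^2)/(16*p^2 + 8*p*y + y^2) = (-7*p + y)/(4*p + y)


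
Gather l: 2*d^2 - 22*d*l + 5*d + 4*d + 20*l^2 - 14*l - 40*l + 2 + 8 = 2*d^2 + 9*d + 20*l^2 + l*(-22*d - 54) + 10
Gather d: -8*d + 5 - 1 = 4 - 8*d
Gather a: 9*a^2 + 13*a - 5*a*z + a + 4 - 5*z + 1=9*a^2 + a*(14 - 5*z) - 5*z + 5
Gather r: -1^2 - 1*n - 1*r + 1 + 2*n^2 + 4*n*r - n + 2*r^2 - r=2*n^2 - 2*n + 2*r^2 + r*(4*n - 2)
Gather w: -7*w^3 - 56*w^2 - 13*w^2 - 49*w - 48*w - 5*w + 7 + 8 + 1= -7*w^3 - 69*w^2 - 102*w + 16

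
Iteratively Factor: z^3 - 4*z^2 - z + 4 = (z - 1)*(z^2 - 3*z - 4) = (z - 1)*(z + 1)*(z - 4)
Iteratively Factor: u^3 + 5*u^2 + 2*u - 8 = (u + 2)*(u^2 + 3*u - 4) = (u + 2)*(u + 4)*(u - 1)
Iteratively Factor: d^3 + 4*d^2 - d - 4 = (d + 1)*(d^2 + 3*d - 4) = (d - 1)*(d + 1)*(d + 4)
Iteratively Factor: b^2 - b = (b)*(b - 1)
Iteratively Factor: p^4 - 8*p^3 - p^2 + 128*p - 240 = (p - 5)*(p^3 - 3*p^2 - 16*p + 48) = (p - 5)*(p + 4)*(p^2 - 7*p + 12) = (p - 5)*(p - 3)*(p + 4)*(p - 4)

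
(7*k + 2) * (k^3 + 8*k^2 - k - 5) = 7*k^4 + 58*k^3 + 9*k^2 - 37*k - 10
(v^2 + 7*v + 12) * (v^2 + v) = v^4 + 8*v^3 + 19*v^2 + 12*v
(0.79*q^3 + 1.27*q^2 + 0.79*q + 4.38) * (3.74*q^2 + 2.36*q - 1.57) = 2.9546*q^5 + 6.6142*q^4 + 4.7115*q^3 + 16.2517*q^2 + 9.0965*q - 6.8766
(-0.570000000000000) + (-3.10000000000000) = -3.67000000000000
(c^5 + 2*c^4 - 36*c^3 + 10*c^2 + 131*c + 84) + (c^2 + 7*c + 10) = c^5 + 2*c^4 - 36*c^3 + 11*c^2 + 138*c + 94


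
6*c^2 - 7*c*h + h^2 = (-6*c + h)*(-c + h)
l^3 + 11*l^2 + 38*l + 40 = (l + 2)*(l + 4)*(l + 5)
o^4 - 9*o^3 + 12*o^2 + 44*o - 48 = (o - 6)*(o - 4)*(o - 1)*(o + 2)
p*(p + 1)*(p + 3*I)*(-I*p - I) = -I*p^4 + 3*p^3 - 2*I*p^3 + 6*p^2 - I*p^2 + 3*p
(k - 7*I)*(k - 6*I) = k^2 - 13*I*k - 42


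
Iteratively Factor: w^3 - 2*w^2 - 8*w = (w - 4)*(w^2 + 2*w) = (w - 4)*(w + 2)*(w)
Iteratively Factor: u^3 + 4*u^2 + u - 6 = (u + 2)*(u^2 + 2*u - 3) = (u - 1)*(u + 2)*(u + 3)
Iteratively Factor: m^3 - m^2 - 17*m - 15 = (m + 3)*(m^2 - 4*m - 5) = (m - 5)*(m + 3)*(m + 1)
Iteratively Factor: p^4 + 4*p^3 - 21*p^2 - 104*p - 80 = (p + 4)*(p^3 - 21*p - 20) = (p + 4)^2*(p^2 - 4*p - 5) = (p - 5)*(p + 4)^2*(p + 1)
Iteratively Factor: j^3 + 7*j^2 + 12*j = (j)*(j^2 + 7*j + 12) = j*(j + 4)*(j + 3)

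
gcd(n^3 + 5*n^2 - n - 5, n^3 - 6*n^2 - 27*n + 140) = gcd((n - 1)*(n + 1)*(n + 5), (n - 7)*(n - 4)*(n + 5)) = n + 5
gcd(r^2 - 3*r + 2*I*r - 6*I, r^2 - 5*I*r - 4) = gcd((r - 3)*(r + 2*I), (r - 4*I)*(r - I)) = 1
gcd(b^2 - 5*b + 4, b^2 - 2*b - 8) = b - 4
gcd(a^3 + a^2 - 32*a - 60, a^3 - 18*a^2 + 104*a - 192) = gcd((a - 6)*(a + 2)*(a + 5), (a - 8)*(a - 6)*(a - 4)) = a - 6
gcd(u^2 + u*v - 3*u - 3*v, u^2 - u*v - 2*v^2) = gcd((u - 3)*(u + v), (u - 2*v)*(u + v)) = u + v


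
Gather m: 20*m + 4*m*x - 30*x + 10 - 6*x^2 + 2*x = m*(4*x + 20) - 6*x^2 - 28*x + 10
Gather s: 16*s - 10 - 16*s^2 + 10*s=-16*s^2 + 26*s - 10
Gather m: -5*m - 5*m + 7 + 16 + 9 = 32 - 10*m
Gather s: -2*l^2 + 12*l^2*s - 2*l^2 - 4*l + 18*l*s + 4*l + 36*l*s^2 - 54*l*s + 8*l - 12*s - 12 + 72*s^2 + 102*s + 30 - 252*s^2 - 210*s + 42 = -4*l^2 + 8*l + s^2*(36*l - 180) + s*(12*l^2 - 36*l - 120) + 60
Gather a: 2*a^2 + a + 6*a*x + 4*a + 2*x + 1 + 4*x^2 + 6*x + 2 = 2*a^2 + a*(6*x + 5) + 4*x^2 + 8*x + 3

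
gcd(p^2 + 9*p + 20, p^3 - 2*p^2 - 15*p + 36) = p + 4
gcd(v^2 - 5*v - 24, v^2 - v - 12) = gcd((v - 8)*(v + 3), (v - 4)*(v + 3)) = v + 3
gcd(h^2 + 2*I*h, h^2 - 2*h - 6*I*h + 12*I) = 1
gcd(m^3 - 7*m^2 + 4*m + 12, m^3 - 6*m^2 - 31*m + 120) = 1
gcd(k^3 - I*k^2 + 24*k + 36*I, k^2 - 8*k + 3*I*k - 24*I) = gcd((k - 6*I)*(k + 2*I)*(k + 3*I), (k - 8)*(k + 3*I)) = k + 3*I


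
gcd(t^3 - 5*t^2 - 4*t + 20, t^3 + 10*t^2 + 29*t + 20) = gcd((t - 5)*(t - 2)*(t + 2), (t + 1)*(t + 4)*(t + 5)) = 1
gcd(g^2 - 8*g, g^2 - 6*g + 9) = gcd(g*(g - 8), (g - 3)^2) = 1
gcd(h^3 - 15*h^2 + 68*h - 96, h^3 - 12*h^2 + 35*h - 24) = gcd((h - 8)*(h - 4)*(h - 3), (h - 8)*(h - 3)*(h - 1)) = h^2 - 11*h + 24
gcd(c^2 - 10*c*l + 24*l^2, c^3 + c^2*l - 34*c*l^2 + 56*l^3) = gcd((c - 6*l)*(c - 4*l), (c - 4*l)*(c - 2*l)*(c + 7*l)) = c - 4*l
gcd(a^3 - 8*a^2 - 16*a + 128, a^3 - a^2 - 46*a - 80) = a - 8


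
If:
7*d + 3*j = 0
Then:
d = -3*j/7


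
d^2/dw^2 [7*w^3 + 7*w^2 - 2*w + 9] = 42*w + 14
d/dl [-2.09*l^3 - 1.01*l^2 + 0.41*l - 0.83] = -6.27*l^2 - 2.02*l + 0.41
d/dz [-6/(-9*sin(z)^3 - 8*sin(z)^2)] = -6*(27*sin(z) + 16)*cos(z)/((9*sin(z) + 8)^2*sin(z)^3)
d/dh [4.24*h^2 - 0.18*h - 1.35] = 8.48*h - 0.18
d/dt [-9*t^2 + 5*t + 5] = 5 - 18*t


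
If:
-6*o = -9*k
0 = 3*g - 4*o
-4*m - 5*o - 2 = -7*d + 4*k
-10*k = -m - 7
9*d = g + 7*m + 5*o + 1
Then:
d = 135/31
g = 68/31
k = 34/31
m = 123/31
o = 51/31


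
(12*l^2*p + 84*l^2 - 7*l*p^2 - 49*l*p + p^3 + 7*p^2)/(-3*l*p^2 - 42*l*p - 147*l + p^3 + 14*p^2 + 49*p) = (-4*l + p)/(p + 7)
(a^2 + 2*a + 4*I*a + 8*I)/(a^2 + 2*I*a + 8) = (a + 2)/(a - 2*I)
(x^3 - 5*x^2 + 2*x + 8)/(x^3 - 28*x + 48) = (x + 1)/(x + 6)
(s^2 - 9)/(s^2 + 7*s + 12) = (s - 3)/(s + 4)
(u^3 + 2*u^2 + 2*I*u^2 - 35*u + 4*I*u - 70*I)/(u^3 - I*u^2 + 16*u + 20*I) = (u^2 + 2*u - 35)/(u^2 - 3*I*u + 10)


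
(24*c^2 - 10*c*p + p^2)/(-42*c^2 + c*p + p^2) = (-4*c + p)/(7*c + p)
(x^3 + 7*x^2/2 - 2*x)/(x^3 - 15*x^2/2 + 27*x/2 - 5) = x*(x + 4)/(x^2 - 7*x + 10)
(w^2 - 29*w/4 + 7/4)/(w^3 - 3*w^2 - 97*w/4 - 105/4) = (4*w - 1)/(4*w^2 + 16*w + 15)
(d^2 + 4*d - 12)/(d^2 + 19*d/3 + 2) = 3*(d - 2)/(3*d + 1)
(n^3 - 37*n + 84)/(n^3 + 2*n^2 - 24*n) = (n^2 + 4*n - 21)/(n*(n + 6))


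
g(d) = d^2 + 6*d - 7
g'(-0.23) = 5.54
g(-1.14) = -12.54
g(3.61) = 27.69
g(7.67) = 97.85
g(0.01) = -6.94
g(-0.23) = -8.33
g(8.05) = 106.10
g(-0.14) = -7.82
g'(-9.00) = -12.00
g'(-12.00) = -18.00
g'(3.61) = 13.22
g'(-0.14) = 5.72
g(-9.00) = 20.00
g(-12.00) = 65.00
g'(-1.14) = 3.72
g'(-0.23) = 5.54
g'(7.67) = 21.34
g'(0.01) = 6.02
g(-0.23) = -8.33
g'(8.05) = 22.10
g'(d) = 2*d + 6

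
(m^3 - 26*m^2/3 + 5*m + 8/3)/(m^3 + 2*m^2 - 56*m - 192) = (3*m^2 - 2*m - 1)/(3*(m^2 + 10*m + 24))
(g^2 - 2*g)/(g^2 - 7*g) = (g - 2)/(g - 7)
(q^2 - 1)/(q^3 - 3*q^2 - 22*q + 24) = (q + 1)/(q^2 - 2*q - 24)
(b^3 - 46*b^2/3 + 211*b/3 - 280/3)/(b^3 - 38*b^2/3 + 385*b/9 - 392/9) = 3*(b - 5)/(3*b - 7)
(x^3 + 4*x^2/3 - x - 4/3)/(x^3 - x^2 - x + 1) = (x + 4/3)/(x - 1)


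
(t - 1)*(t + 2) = t^2 + t - 2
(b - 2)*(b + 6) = b^2 + 4*b - 12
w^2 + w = w*(w + 1)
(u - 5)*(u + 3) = u^2 - 2*u - 15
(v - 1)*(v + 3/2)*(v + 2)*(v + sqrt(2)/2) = v^4 + sqrt(2)*v^3/2 + 5*v^3/2 - v^2/2 + 5*sqrt(2)*v^2/4 - 3*v - sqrt(2)*v/4 - 3*sqrt(2)/2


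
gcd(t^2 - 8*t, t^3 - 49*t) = t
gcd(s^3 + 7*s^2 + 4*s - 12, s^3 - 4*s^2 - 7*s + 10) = s^2 + s - 2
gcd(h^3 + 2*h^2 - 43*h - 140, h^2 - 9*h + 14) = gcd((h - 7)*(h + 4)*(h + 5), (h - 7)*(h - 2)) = h - 7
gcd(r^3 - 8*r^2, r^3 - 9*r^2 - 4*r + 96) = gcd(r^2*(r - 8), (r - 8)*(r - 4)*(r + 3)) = r - 8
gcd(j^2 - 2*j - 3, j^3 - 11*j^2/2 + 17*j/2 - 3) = j - 3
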